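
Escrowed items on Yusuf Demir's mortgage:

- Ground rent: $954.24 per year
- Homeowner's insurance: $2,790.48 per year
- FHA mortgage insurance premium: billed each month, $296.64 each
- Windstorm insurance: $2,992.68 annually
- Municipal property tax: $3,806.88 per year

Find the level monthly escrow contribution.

$1,175.33

Ground rent = $954.24 annually
Homeowner's insurance = $2,790.48 annually
FHA mortgage insurance premium = $296.64 × 12 = $3,559.68 annually
Windstorm insurance = $2,992.68 annually
Municipal property tax = $3,806.88 annually
Annual escrow total = $954.24 + $2,790.48 + $3,559.68 + $2,992.68 + $3,806.88 = $14,103.96
Base monthly escrow = $14,103.96 ÷ 12 = $1,175.33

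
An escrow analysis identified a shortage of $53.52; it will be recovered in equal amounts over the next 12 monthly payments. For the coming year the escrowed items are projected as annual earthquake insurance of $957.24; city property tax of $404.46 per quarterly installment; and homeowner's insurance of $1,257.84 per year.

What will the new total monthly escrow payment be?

Earthquake insurance — $957.24/yr
City property tax — $404.46 × 4 = $1,617.84/yr
Homeowner's insurance — $1,257.84/yr
Combined annual = $957.24 + $1,617.84 + $1,257.84 = $3,832.92
Per month = $3,832.92 ÷ 12 = $319.41
Shortage per month = $53.52 ÷ 12 = $4.46
New monthly escrow = $319.41 + $4.46 = $323.87

$323.87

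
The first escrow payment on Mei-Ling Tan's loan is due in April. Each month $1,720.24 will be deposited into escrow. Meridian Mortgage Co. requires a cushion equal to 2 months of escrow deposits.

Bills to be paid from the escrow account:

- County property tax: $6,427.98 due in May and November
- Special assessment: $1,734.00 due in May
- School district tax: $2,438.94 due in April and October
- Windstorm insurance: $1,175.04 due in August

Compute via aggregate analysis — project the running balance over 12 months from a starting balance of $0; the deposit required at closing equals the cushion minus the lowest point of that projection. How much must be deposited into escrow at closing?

$10,600.92

Cushion = 2 × $1,720.24 = $3,440.48
Trial balance (start $0, +$1,720.24 each month, − disbursements):
  Apr: +$1,720.24 − $2,438.94 → -$718.70
  May: +$1,720.24 − $8,161.98 → -$7,160.44
  Jun: +$1,720.24 → -$5,440.20
  Jul: +$1,720.24 → -$3,719.96
  Aug: +$1,720.24 − $1,175.04 → -$3,174.76
  Sep: +$1,720.24 → -$1,454.52
  Oct: +$1,720.24 − $2,438.94 → -$2,173.22
  Nov: +$1,720.24 − $6,427.98 → -$6,880.96
  Dec: +$1,720.24 → -$5,160.72
  Jan: +$1,720.24 → -$3,440.48
  Feb: +$1,720.24 → -$1,720.24
  Mar: +$1,720.24 → $0.00
Lowest trial balance = -$7,160.44 (May)
Initial deposit = cushion − low point = $3,440.48 − (-$7,160.44) = $10,600.92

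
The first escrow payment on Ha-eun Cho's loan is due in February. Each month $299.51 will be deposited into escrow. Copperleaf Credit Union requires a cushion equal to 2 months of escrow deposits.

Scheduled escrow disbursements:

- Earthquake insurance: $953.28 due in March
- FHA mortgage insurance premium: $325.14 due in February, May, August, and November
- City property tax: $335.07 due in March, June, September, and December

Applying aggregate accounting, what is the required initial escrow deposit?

$1,613.49

Cushion = 2 × $299.51 = $599.02
Trial balance (start $0, +$299.51 each month, − disbursements):
  Feb: +$299.51 − $325.14 → -$25.63
  Mar: +$299.51 − $1,288.35 → -$1,014.47
  Apr: +$299.51 → -$714.96
  May: +$299.51 − $325.14 → -$740.59
  Jun: +$299.51 − $335.07 → -$776.15
  Jul: +$299.51 → -$476.64
  Aug: +$299.51 − $325.14 → -$502.27
  Sep: +$299.51 − $335.07 → -$537.83
  Oct: +$299.51 → -$238.32
  Nov: +$299.51 − $325.14 → -$263.95
  Dec: +$299.51 − $335.07 → -$299.51
  Jan: +$299.51 → $0.00
Lowest trial balance = -$1,014.47 (Mar)
Initial deposit = cushion − low point = $599.02 − (-$1,014.47) = $1,613.49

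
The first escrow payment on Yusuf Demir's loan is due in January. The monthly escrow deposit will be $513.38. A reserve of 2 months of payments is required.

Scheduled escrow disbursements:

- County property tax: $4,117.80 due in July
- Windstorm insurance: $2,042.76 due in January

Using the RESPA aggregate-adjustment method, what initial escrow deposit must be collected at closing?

Cushion = 2 × $513.38 = $1,026.76
Trial balance (start $0, +$513.38 each month, − disbursements):
  Jan: +$513.38 − $2,042.76 → -$1,529.38
  Feb: +$513.38 → -$1,016.00
  Mar: +$513.38 → -$502.62
  Apr: +$513.38 → $10.76
  May: +$513.38 → $524.14
  Jun: +$513.38 → $1,037.52
  Jul: +$513.38 − $4,117.80 → -$2,566.90
  Aug: +$513.38 → -$2,053.52
  Sep: +$513.38 → -$1,540.14
  Oct: +$513.38 → -$1,026.76
  Nov: +$513.38 → -$513.38
  Dec: +$513.38 → $0.00
Lowest trial balance = -$2,566.90 (Jul)
Initial deposit = cushion − low point = $1,026.76 − (-$2,566.90) = $3,593.66

$3,593.66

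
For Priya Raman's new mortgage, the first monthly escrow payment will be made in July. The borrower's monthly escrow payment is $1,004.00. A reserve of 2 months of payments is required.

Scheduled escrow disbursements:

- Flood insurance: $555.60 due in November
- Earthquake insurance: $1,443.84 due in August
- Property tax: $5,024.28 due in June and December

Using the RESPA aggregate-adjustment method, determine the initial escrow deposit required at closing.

$3,007.72

Cushion = 2 × $1,004.00 = $2,008.00
Trial balance (start $0, +$1,004.00 each month, − disbursements):
  Jul: +$1,004.00 → $1,004.00
  Aug: +$1,004.00 − $1,443.84 → $564.16
  Sep: +$1,004.00 → $1,568.16
  Oct: +$1,004.00 → $2,572.16
  Nov: +$1,004.00 − $555.60 → $3,020.56
  Dec: +$1,004.00 − $5,024.28 → -$999.72
  Jan: +$1,004.00 → $4.28
  Feb: +$1,004.00 → $1,008.28
  Mar: +$1,004.00 → $2,012.28
  Apr: +$1,004.00 → $3,016.28
  May: +$1,004.00 → $4,020.28
  Jun: +$1,004.00 − $5,024.28 → $0.00
Lowest trial balance = -$999.72 (Dec)
Initial deposit = cushion − low point = $2,008.00 − (-$999.72) = $3,007.72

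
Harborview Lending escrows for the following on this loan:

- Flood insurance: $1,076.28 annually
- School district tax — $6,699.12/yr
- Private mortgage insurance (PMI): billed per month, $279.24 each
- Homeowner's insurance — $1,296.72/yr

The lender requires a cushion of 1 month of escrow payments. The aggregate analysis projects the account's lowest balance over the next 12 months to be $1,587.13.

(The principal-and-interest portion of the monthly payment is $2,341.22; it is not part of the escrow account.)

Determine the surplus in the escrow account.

$551.88

Flood insurance: $1,076.28/yr
School district tax: $6,699.12/yr
Private mortgage insurance (PMI): $279.24 × 12 = $3,350.88/yr
Homeowner's insurance: $1,296.72/yr
Total per year = $1,076.28 + $6,699.12 + $3,350.88 + $1,296.72 = $12,423.00
Monthly = $12,423.00 ÷ 12 = $1,035.25
Cushion = 1 × $1,035.25 = $1,035.25
Excess over cushion: $1,587.13 − $1,035.25 = $551.88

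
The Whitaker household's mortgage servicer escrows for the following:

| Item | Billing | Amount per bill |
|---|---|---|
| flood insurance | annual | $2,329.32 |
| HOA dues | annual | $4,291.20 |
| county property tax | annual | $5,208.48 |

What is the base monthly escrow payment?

$985.75

Flood insurance = $2,329.32/yr
HOA dues = $4,291.20/yr
County property tax = $5,208.48/yr
Total annual escrow = $2,329.32 + $4,291.20 + $5,208.48 = $11,829.00
Monthly = $11,829.00 / 12 = $985.75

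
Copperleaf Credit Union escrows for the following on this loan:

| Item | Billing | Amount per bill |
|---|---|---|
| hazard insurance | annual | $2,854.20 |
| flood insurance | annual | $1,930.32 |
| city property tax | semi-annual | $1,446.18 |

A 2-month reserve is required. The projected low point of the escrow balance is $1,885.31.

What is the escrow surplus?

Hazard insurance: $2,854.20 annually
Flood insurance: $1,930.32 annually
City property tax: $1,446.18 × 2 = $2,892.36 annually
Annual escrow total = $2,854.20 + $1,930.32 + $2,892.36 = $7,676.88
Base monthly escrow = $7,676.88 ÷ 12 = $639.74
Required reserve = 2 × $639.74 = $1,279.48
Surplus = $1,885.31 − $1,279.48 = $605.83

$605.83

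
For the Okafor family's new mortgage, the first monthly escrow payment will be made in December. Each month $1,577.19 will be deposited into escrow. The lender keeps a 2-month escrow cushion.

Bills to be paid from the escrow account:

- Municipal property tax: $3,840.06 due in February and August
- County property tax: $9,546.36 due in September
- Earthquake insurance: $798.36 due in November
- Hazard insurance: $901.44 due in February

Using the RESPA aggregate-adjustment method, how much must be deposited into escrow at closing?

$5,510.40

Cushion = 2 × $1,577.19 = $3,154.38
Trial balance (start $0, +$1,577.19 each month, − disbursements):
  Dec: +$1,577.19 → $1,577.19
  Jan: +$1,577.19 → $3,154.38
  Feb: +$1,577.19 − $4,741.50 → -$9.93
  Mar: +$1,577.19 → $1,567.26
  Apr: +$1,577.19 → $3,144.45
  May: +$1,577.19 → $4,721.64
  Jun: +$1,577.19 → $6,298.83
  Jul: +$1,577.19 → $7,876.02
  Aug: +$1,577.19 − $3,840.06 → $5,613.15
  Sep: +$1,577.19 − $9,546.36 → -$2,356.02
  Oct: +$1,577.19 → -$778.83
  Nov: +$1,577.19 − $798.36 → $0.00
Lowest trial balance = -$2,356.02 (Sep)
Initial deposit = cushion − low point = $3,154.38 − (-$2,356.02) = $5,510.40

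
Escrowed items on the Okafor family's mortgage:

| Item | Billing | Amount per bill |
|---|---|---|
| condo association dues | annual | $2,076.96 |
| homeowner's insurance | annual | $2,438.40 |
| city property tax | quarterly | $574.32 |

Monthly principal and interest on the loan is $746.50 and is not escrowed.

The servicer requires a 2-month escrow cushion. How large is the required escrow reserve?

$1,135.44

Condo association dues: $2,076.96
Homeowner's insurance: $2,438.40
City property tax: $574.32 × 4 = $2,297.28
Total annual escrow = $2,076.96 + $2,438.40 + $2,297.28 = $6,812.64
Monthly = $6,812.64 ÷ 12 = $567.72
Reserve = 2 × $567.72 = $1,135.44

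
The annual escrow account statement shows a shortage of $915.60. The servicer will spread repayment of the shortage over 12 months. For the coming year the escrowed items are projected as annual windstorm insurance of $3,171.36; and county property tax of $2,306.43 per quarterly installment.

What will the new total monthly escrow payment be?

$1,109.39

Windstorm insurance = $3,171.36 annually
County property tax = $2,306.43 × 4 = $9,225.72 annually
Total per year = $12,397.08
Monthly escrow = $12,397.08 / 12 = $1,033.09
Shortage per month = $915.60 / 12 = $76.30
New monthly escrow = $1,033.09 + $76.30 = $1,109.39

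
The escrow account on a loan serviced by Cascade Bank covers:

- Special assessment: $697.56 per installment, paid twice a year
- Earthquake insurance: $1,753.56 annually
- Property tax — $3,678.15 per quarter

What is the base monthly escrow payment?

$1,488.44

Special assessment: $697.56 × 2 = $1,395.12 per year
Earthquake insurance: $1,753.56 per year
Property tax: $3,678.15 × 4 = $14,712.60 per year
Combined annual = $17,861.28
Per month = $17,861.28 ÷ 12 = $1,488.44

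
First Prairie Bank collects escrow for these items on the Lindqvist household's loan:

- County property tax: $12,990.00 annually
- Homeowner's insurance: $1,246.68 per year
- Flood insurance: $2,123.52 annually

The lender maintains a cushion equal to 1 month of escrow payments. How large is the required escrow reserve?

County property tax — $12,990.00 per year
Homeowner's insurance — $1,246.68 per year
Flood insurance — $2,123.52 per year
Combined annual = $12,990.00 + $1,246.68 + $2,123.52 = $16,360.20
Monthly escrow = $16,360.20 / 12 = $1,363.35
Required cushion = 1 × $1,363.35 = $1,363.35

$1,363.35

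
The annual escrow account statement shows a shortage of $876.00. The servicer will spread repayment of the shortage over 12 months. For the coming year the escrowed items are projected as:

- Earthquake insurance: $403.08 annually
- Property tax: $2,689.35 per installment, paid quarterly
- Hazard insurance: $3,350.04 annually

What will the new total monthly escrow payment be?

$1,282.21

Earthquake insurance: $403.08
Property tax: $2,689.35 × 4 = $10,757.40
Hazard insurance: $3,350.04
Combined annual = $14,510.52
Monthly escrow = $14,510.52 / 12 = $1,209.21
Monthly shortage recovery: $876.00 / 12 = $73.00
New monthly escrow = $1,209.21 + $73.00 = $1,282.21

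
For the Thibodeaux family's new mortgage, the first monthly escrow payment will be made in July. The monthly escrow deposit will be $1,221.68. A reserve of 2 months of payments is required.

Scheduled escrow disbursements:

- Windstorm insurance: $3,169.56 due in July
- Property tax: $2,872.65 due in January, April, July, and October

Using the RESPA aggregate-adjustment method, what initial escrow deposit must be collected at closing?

$7,263.89

Cushion = 2 × $1,221.68 = $2,443.36
Trial balance (start $0, +$1,221.68 each month, − disbursements):
  Jul: +$1,221.68 − $6,042.21 → -$4,820.53
  Aug: +$1,221.68 → -$3,598.85
  Sep: +$1,221.68 → -$2,377.17
  Oct: +$1,221.68 − $2,872.65 → -$4,028.14
  Nov: +$1,221.68 → -$2,806.46
  Dec: +$1,221.68 → -$1,584.78
  Jan: +$1,221.68 − $2,872.65 → -$3,235.75
  Feb: +$1,221.68 → -$2,014.07
  Mar: +$1,221.68 → -$792.39
  Apr: +$1,221.68 − $2,872.65 → -$2,443.36
  May: +$1,221.68 → -$1,221.68
  Jun: +$1,221.68 → $0.00
Lowest trial balance = -$4,820.53 (Jul)
Initial deposit = cushion − low point = $2,443.36 − (-$4,820.53) = $7,263.89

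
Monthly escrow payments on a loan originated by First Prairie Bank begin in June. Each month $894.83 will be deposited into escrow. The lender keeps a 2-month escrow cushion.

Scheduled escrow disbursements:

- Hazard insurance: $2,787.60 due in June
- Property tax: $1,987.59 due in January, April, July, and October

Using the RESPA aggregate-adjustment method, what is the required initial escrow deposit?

Cushion = 2 × $894.83 = $1,789.66
Trial balance (start $0, +$894.83 each month, − disbursements):
  Jun: +$894.83 − $2,787.60 → -$1,892.77
  Jul: +$894.83 − $1,987.59 → -$2,985.53
  Aug: +$894.83 → -$2,090.70
  Sep: +$894.83 → -$1,195.87
  Oct: +$894.83 − $1,987.59 → -$2,288.63
  Nov: +$894.83 → -$1,393.80
  Dec: +$894.83 → -$498.97
  Jan: +$894.83 − $1,987.59 → -$1,591.73
  Feb: +$894.83 → -$696.90
  Mar: +$894.83 → $197.93
  Apr: +$894.83 − $1,987.59 → -$894.83
  May: +$894.83 → $0.00
Lowest trial balance = -$2,985.53 (Jul)
Initial deposit = cushion − low point = $1,789.66 − (-$2,985.53) = $4,775.19

$4,775.19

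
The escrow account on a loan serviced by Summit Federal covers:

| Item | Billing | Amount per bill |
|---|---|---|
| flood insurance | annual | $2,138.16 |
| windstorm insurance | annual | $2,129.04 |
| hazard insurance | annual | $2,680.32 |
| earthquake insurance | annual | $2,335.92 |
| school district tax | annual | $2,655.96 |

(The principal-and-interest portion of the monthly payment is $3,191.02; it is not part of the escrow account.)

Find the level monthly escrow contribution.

Flood insurance = $2,138.16
Windstorm insurance = $2,129.04
Hazard insurance = $2,680.32
Earthquake insurance = $2,335.92
School district tax = $2,655.96
Yearly total = $2,138.16 + $2,129.04 + $2,680.32 + $2,335.92 + $2,655.96 = $11,939.40
Monthly = $11,939.40 / 12 = $994.95

$994.95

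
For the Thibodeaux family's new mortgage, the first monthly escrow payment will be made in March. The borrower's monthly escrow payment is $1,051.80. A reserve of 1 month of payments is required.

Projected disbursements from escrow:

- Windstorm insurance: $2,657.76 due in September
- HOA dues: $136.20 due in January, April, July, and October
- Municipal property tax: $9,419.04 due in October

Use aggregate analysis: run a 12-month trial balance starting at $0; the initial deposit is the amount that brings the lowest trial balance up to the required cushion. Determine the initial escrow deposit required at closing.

$5,122.80

Cushion = 1 × $1,051.80 = $1,051.80
Trial balance (start $0, +$1,051.80 each month, − disbursements):
  Mar: +$1,051.80 → $1,051.80
  Apr: +$1,051.80 − $136.20 → $1,967.40
  May: +$1,051.80 → $3,019.20
  Jun: +$1,051.80 → $4,071.00
  Jul: +$1,051.80 − $136.20 → $4,986.60
  Aug: +$1,051.80 → $6,038.40
  Sep: +$1,051.80 − $2,657.76 → $4,432.44
  Oct: +$1,051.80 − $9,555.24 → -$4,071.00
  Nov: +$1,051.80 → -$3,019.20
  Dec: +$1,051.80 → -$1,967.40
  Jan: +$1,051.80 − $136.20 → -$1,051.80
  Feb: +$1,051.80 → $0.00
Lowest trial balance = -$4,071.00 (Oct)
Initial deposit = cushion − low point = $1,051.80 − (-$4,071.00) = $5,122.80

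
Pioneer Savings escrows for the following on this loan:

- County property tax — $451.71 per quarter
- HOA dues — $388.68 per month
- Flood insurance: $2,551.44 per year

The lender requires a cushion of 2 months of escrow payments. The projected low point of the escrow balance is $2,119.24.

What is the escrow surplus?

County property tax: $451.71 × 4 = $1,806.84 annually
HOA dues: $388.68 × 12 = $4,664.16 annually
Flood insurance: $2,551.44 annually
Total annual escrow = $1,806.84 + $4,664.16 + $2,551.44 = $9,022.44
Monthly = $9,022.44 / 12 = $751.87
Required reserve = 2 × $751.87 = $1,503.74
Excess over cushion: $2,119.24 − $1,503.74 = $615.50

$615.50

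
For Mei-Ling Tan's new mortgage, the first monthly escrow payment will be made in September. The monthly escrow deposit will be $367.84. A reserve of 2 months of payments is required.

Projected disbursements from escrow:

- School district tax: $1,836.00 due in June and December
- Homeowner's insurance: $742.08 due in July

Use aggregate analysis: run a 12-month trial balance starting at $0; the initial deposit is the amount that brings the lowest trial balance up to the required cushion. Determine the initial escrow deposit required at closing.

$1,103.52

Cushion = 2 × $367.84 = $735.68
Trial balance (start $0, +$367.84 each month, − disbursements):
  Sep: +$367.84 → $367.84
  Oct: +$367.84 → $735.68
  Nov: +$367.84 → $1,103.52
  Dec: +$367.84 − $1,836.00 → -$364.64
  Jan: +$367.84 → $3.20
  Feb: +$367.84 → $371.04
  Mar: +$367.84 → $738.88
  Apr: +$367.84 → $1,106.72
  May: +$367.84 → $1,474.56
  Jun: +$367.84 − $1,836.00 → $6.40
  Jul: +$367.84 − $742.08 → -$367.84
  Aug: +$367.84 → $0.00
Lowest trial balance = -$367.84 (Jul)
Initial deposit = cushion − low point = $735.68 − (-$367.84) = $1,103.52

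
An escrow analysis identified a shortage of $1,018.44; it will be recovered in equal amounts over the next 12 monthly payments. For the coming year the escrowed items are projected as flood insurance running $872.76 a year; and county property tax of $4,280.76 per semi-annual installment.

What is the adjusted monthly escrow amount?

$871.06

Flood insurance = $872.76 annually
County property tax = $4,280.76 × 2 = $8,561.52 annually
Annual escrow total = $872.76 + $8,561.52 = $9,434.28
Per month = $9,434.28 ÷ 12 = $786.19
Shortage spread = $1,018.44 / 12 = $84.87/mo
New monthly escrow = $786.19 + $84.87 = $871.06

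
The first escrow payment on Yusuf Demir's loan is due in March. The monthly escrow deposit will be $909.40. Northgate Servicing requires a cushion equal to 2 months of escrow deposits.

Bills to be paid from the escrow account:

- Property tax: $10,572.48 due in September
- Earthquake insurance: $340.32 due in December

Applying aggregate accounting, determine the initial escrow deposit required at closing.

$6,025.48

Cushion = 2 × $909.40 = $1,818.80
Trial balance (start $0, +$909.40 each month, − disbursements):
  Mar: +$909.40 → $909.40
  Apr: +$909.40 → $1,818.80
  May: +$909.40 → $2,728.20
  Jun: +$909.40 → $3,637.60
  Jul: +$909.40 → $4,547.00
  Aug: +$909.40 → $5,456.40
  Sep: +$909.40 − $10,572.48 → -$4,206.68
  Oct: +$909.40 → -$3,297.28
  Nov: +$909.40 → -$2,387.88
  Dec: +$909.40 − $340.32 → -$1,818.80
  Jan: +$909.40 → -$909.40
  Feb: +$909.40 → $0.00
Lowest trial balance = -$4,206.68 (Sep)
Initial deposit = cushion − low point = $1,818.80 − (-$4,206.68) = $6,025.48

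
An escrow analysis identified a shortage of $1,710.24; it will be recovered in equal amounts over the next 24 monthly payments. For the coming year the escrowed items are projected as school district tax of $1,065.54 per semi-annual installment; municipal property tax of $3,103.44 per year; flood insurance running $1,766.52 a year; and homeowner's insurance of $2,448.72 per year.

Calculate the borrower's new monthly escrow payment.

School district tax — $1,065.54 × 2 = $2,131.08 per year
Municipal property tax — $3,103.44 per year
Flood insurance — $1,766.52 per year
Homeowner's insurance — $2,448.72 per year
Total annual escrow = $2,131.08 + $3,103.44 + $1,766.52 + $2,448.72 = $9,449.76
Monthly = $9,449.76 ÷ 12 = $787.48
Shortage spread = $1,710.24 / 24 = $71.26/mo
Adjusted monthly = $787.48 + $71.26 = $858.74

$858.74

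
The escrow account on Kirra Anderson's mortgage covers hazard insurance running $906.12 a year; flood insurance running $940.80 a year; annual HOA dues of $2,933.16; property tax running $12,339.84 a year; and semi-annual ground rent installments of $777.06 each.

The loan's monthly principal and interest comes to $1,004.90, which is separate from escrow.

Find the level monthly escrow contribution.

Hazard insurance — $906.12/yr
Flood insurance — $940.80/yr
HOA dues — $2,933.16/yr
Property tax — $12,339.84/yr
Ground rent — $777.06 × 2 = $1,554.12/yr
Yearly total = $906.12 + $940.80 + $2,933.16 + $12,339.84 + $1,554.12 = $18,674.04
Monthly = $18,674.04 ÷ 12 = $1,556.17

$1,556.17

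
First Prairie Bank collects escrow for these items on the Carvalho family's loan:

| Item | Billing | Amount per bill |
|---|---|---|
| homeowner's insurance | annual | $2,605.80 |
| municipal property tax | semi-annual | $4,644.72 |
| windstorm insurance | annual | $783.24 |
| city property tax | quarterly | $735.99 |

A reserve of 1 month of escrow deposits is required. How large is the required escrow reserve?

$1,301.87

Homeowner's insurance: $2,605.80/yr
Municipal property tax: $4,644.72 × 2 = $9,289.44/yr
Windstorm insurance: $783.24/yr
City property tax: $735.99 × 4 = $2,943.96/yr
Annual escrow total = $2,605.80 + $9,289.44 + $783.24 + $2,943.96 = $15,622.44
Base monthly escrow = $15,622.44 / 12 = $1,301.87
Cushion = 1 × $1,301.87 = $1,301.87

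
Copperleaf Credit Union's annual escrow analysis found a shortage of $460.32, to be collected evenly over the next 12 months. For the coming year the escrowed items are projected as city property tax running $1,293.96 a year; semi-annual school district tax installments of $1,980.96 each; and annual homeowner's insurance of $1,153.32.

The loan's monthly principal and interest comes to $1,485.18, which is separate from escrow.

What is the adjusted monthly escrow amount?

$572.46

City property tax — $1,293.96 annually
School district tax — $1,980.96 × 2 = $3,961.92 annually
Homeowner's insurance — $1,153.32 annually
Combined annual = $1,293.96 + $3,961.92 + $1,153.32 = $6,409.20
Monthly escrow = $6,409.20 ÷ 12 = $534.10
Monthly shortage recovery: $460.32 ÷ 12 = $38.36
New monthly escrow = $534.10 + $38.36 = $572.46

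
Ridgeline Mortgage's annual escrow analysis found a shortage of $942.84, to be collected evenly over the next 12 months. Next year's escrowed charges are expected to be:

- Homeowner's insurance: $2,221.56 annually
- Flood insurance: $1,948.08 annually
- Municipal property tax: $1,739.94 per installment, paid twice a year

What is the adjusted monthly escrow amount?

$716.03

Homeowner's insurance = $2,221.56 per year
Flood insurance = $1,948.08 per year
Municipal property tax = $1,739.94 × 2 = $3,479.88 per year
Annual escrow total = $2,221.56 + $1,948.08 + $3,479.88 = $7,649.52
Per month = $7,649.52 / 12 = $637.46
Shortage spread = $942.84 ÷ 12 = $78.57/mo
New monthly escrow = $637.46 + $78.57 = $716.03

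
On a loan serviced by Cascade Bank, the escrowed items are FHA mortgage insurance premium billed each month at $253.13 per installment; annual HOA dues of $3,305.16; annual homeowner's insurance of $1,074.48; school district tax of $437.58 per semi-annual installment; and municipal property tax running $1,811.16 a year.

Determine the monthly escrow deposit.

FHA mortgage insurance premium — $253.13 × 12 = $3,037.56
HOA dues — $3,305.16
Homeowner's insurance — $1,074.48
School district tax — $437.58 × 2 = $875.16
Municipal property tax — $1,811.16
Yearly total = $10,103.52
Base monthly escrow = $10,103.52 / 12 = $841.96

$841.96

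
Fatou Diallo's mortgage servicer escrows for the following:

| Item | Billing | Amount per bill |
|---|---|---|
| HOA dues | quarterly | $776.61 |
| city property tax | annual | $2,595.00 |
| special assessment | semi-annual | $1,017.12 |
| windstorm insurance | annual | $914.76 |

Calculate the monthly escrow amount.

HOA dues = $776.61 × 4 = $3,106.44 per year
City property tax = $2,595.00 per year
Special assessment = $1,017.12 × 2 = $2,034.24 per year
Windstorm insurance = $914.76 per year
Yearly total = $8,650.44
Base monthly escrow = $8,650.44 / 12 = $720.87

$720.87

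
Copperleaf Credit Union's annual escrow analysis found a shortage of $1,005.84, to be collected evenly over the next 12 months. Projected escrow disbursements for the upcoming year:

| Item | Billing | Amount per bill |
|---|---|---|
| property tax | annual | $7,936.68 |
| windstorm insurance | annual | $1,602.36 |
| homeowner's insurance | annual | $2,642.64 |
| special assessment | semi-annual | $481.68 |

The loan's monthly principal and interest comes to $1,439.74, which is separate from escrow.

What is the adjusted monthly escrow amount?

$1,179.24

Property tax — $7,936.68/yr
Windstorm insurance — $1,602.36/yr
Homeowner's insurance — $2,642.64/yr
Special assessment — $481.68 × 2 = $963.36/yr
Yearly total = $13,145.04
Per month = $13,145.04 ÷ 12 = $1,095.42
Shortage spread = $1,005.84 ÷ 12 = $83.82/mo
Adjusted monthly = $1,095.42 + $83.82 = $1,179.24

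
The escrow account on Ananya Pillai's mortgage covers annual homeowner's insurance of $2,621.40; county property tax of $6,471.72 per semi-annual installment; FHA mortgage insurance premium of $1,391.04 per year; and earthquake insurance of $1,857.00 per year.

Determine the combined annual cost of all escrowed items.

Homeowner's insurance: $2,621.40/yr
County property tax: $6,471.72 × 2 = $12,943.44/yr
FHA mortgage insurance premium: $1,391.04/yr
Earthquake insurance: $1,857.00/yr
Combined annual = $18,812.88

$18,812.88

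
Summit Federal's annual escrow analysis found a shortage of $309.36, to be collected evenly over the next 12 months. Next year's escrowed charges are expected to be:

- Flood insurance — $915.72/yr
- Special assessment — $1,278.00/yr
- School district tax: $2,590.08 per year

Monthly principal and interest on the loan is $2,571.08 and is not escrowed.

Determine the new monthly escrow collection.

$424.43

Flood insurance — $915.72 annually
Special assessment — $1,278.00 annually
School district tax — $2,590.08 annually
Total annual escrow = $4,783.80
Monthly escrow = $4,783.80 ÷ 12 = $398.65
Shortage per month = $309.36 ÷ 12 = $25.78
Adjusted monthly = $398.65 + $25.78 = $424.43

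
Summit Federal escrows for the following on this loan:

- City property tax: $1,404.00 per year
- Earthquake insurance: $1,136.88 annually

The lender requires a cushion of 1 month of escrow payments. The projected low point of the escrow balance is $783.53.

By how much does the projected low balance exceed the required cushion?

City property tax: $1,404.00
Earthquake insurance: $1,136.88
Annual escrow total = $2,540.88
Per month = $2,540.88 ÷ 12 = $211.74
Required cushion = 1 × $211.74 = $211.74
Surplus = $783.53 − $211.74 = $571.79

$571.79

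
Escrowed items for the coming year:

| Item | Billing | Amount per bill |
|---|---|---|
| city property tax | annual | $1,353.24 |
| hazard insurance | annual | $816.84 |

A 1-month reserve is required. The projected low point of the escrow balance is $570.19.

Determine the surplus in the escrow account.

City property tax = $1,353.24 annually
Hazard insurance = $816.84 annually
Annual escrow total = $1,353.24 + $816.84 = $2,170.08
Base monthly escrow = $2,170.08 ÷ 12 = $180.84
Required cushion = 1 × $180.84 = $180.84
Excess over cushion: $570.19 − $180.84 = $389.35

$389.35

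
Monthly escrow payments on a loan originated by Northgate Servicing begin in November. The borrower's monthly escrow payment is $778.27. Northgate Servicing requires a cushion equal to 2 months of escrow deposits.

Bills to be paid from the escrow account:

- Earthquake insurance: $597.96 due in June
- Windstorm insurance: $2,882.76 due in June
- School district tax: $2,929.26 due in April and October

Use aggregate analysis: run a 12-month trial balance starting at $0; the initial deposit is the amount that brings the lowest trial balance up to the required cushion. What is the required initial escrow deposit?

Cushion = 2 × $778.27 = $1,556.54
Trial balance (start $0, +$778.27 each month, − disbursements):
  Nov: +$778.27 → $778.27
  Dec: +$778.27 → $1,556.54
  Jan: +$778.27 → $2,334.81
  Feb: +$778.27 → $3,113.08
  Mar: +$778.27 → $3,891.35
  Apr: +$778.27 − $2,929.26 → $1,740.36
  May: +$778.27 → $2,518.63
  Jun: +$778.27 − $3,480.72 → -$183.82
  Jul: +$778.27 → $594.45
  Aug: +$778.27 → $1,372.72
  Sep: +$778.27 → $2,150.99
  Oct: +$778.27 − $2,929.26 → $0.00
Lowest trial balance = -$183.82 (Jun)
Initial deposit = cushion − low point = $1,556.54 − (-$183.82) = $1,740.36

$1,740.36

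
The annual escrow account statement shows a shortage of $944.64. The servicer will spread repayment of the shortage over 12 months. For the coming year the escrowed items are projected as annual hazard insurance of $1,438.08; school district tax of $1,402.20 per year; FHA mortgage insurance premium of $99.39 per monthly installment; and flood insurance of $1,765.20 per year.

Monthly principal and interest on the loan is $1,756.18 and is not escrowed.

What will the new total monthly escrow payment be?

$561.90

Hazard insurance = $1,438.08
School district tax = $1,402.20
FHA mortgage insurance premium = $99.39 × 12 = $1,192.68
Flood insurance = $1,765.20
Combined annual = $5,798.16
Per month = $5,798.16 ÷ 12 = $483.18
Shortage per month = $944.64 / 12 = $78.72
Adjusted monthly = $483.18 + $78.72 = $561.90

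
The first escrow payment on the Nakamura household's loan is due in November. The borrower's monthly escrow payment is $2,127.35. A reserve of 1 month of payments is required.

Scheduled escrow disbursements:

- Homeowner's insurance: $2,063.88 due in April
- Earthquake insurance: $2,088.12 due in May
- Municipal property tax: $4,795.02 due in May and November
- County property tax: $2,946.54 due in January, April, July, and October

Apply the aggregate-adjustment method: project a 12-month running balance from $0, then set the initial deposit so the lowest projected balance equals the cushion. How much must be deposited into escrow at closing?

Cushion = 1 × $2,127.35 = $2,127.35
Trial balance (start $0, +$2,127.35 each month, − disbursements):
  Nov: +$2,127.35 − $4,795.02 → -$2,667.67
  Dec: +$2,127.35 → -$540.32
  Jan: +$2,127.35 − $2,946.54 → -$1,359.51
  Feb: +$2,127.35 → $767.84
  Mar: +$2,127.35 → $2,895.19
  Apr: +$2,127.35 − $5,010.42 → $12.12
  May: +$2,127.35 − $6,883.14 → -$4,743.67
  Jun: +$2,127.35 → -$2,616.32
  Jul: +$2,127.35 − $2,946.54 → -$3,435.51
  Aug: +$2,127.35 → -$1,308.16
  Sep: +$2,127.35 → $819.19
  Oct: +$2,127.35 − $2,946.54 → $0.00
Lowest trial balance = -$4,743.67 (May)
Initial deposit = cushion − low point = $2,127.35 − (-$4,743.67) = $6,871.02

$6,871.02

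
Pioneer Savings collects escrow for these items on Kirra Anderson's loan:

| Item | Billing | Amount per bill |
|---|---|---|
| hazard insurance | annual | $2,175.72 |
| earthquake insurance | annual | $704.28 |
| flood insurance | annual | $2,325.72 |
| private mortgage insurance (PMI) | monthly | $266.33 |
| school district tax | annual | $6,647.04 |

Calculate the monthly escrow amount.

$1,254.06

Hazard insurance: $2,175.72
Earthquake insurance: $704.28
Flood insurance: $2,325.72
Private mortgage insurance (PMI): $266.33 × 12 = $3,195.96
School district tax: $6,647.04
Total per year = $2,175.72 + $704.28 + $2,325.72 + $3,195.96 + $6,647.04 = $15,048.72
Per month = $15,048.72 ÷ 12 = $1,254.06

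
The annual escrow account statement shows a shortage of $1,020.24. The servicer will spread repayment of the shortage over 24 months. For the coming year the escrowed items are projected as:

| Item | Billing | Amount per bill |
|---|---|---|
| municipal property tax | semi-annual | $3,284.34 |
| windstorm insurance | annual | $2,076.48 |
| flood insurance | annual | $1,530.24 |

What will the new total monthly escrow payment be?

Municipal property tax — $3,284.34 × 2 = $6,568.68 per year
Windstorm insurance — $2,076.48 per year
Flood insurance — $1,530.24 per year
Total annual escrow = $6,568.68 + $2,076.48 + $1,530.24 = $10,175.40
Monthly escrow = $10,175.40 / 12 = $847.95
Monthly shortage recovery: $1,020.24 / 24 = $42.51
New monthly escrow = $847.95 + $42.51 = $890.46

$890.46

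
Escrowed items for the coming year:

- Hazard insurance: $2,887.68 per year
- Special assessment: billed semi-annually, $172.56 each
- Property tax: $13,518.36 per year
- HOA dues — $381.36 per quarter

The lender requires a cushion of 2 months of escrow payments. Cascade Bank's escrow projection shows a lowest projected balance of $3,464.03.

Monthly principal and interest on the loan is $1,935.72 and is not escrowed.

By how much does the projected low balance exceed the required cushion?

$417.93

Hazard insurance = $2,887.68 per year
Special assessment = $172.56 × 2 = $345.12 per year
Property tax = $13,518.36 per year
HOA dues = $381.36 × 4 = $1,525.44 per year
Total per year = $2,887.68 + $345.12 + $13,518.36 + $1,525.44 = $18,276.60
Per month = $18,276.60 ÷ 12 = $1,523.05
Cushion = 2 × $1,523.05 = $3,046.10
Excess over cushion: $3,464.03 − $3,046.10 = $417.93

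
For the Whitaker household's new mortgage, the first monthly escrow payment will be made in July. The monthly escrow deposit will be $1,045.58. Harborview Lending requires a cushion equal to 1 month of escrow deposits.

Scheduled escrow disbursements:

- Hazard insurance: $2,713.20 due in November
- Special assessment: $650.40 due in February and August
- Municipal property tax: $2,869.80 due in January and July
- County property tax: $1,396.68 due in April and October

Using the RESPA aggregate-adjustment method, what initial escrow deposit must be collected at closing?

$4,226.40

Cushion = 1 × $1,045.58 = $1,045.58
Trial balance (start $0, +$1,045.58 each month, − disbursements):
  Jul: +$1,045.58 − $2,869.80 → -$1,824.22
  Aug: +$1,045.58 − $650.40 → -$1,429.04
  Sep: +$1,045.58 → -$383.46
  Oct: +$1,045.58 − $1,396.68 → -$734.56
  Nov: +$1,045.58 − $2,713.20 → -$2,402.18
  Dec: +$1,045.58 → -$1,356.60
  Jan: +$1,045.58 − $2,869.80 → -$3,180.82
  Feb: +$1,045.58 − $650.40 → -$2,785.64
  Mar: +$1,045.58 → -$1,740.06
  Apr: +$1,045.58 − $1,396.68 → -$2,091.16
  May: +$1,045.58 → -$1,045.58
  Jun: +$1,045.58 → $0.00
Lowest trial balance = -$3,180.82 (Jan)
Initial deposit = cushion − low point = $1,045.58 − (-$3,180.82) = $4,226.40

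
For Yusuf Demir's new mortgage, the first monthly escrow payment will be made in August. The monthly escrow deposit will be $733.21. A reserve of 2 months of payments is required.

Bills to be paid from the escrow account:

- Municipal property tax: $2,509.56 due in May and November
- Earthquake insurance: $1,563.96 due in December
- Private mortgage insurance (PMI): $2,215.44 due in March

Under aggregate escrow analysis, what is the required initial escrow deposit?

$2,932.84

Cushion = 2 × $733.21 = $1,466.42
Trial balance (start $0, +$733.21 each month, − disbursements):
  Aug: +$733.21 → $733.21
  Sep: +$733.21 → $1,466.42
  Oct: +$733.21 → $2,199.63
  Nov: +$733.21 − $2,509.56 → $423.28
  Dec: +$733.21 − $1,563.96 → -$407.47
  Jan: +$733.21 → $325.74
  Feb: +$733.21 → $1,058.95
  Mar: +$733.21 − $2,215.44 → -$423.28
  Apr: +$733.21 → $309.93
  May: +$733.21 − $2,509.56 → -$1,466.42
  Jun: +$733.21 → -$733.21
  Jul: +$733.21 → $0.00
Lowest trial balance = -$1,466.42 (May)
Initial deposit = cushion − low point = $1,466.42 − (-$1,466.42) = $2,932.84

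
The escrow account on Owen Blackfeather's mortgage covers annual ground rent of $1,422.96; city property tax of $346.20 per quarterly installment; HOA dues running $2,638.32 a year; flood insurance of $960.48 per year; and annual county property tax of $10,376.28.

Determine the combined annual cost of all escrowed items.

$16,782.84

Ground rent — $1,422.96/yr
City property tax — $346.20 × 4 = $1,384.80/yr
HOA dues — $2,638.32/yr
Flood insurance — $960.48/yr
County property tax — $10,376.28/yr
Combined annual = $16,782.84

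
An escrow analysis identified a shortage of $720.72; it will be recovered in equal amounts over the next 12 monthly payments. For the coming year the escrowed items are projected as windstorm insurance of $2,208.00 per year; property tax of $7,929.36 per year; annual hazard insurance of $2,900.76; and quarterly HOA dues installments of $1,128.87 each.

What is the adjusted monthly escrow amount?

Windstorm insurance = $2,208.00 annually
Property tax = $7,929.36 annually
Hazard insurance = $2,900.76 annually
HOA dues = $1,128.87 × 4 = $4,515.48 annually
Yearly total = $2,208.00 + $7,929.36 + $2,900.76 + $4,515.48 = $17,553.60
Monthly = $17,553.60 ÷ 12 = $1,462.80
Shortage spread = $720.72 / 12 = $60.06/mo
Adjusted monthly = $1,462.80 + $60.06 = $1,522.86

$1,522.86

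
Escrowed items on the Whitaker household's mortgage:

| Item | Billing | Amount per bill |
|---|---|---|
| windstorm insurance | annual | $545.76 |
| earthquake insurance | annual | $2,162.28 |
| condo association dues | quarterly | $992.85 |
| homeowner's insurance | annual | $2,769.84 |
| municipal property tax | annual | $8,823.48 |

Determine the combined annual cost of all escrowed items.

Windstorm insurance = $545.76 per year
Earthquake insurance = $2,162.28 per year
Condo association dues = $992.85 × 4 = $3,971.40 per year
Homeowner's insurance = $2,769.84 per year
Municipal property tax = $8,823.48 per year
Combined annual = $18,272.76

$18,272.76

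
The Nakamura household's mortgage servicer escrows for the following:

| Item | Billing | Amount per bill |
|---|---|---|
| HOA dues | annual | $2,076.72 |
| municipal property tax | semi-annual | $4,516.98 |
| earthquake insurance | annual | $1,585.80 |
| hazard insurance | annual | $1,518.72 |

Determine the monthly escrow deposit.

HOA dues — $2,076.72/yr
Municipal property tax — $4,516.98 × 2 = $9,033.96/yr
Earthquake insurance — $1,585.80/yr
Hazard insurance — $1,518.72/yr
Yearly total = $2,076.72 + $9,033.96 + $1,585.80 + $1,518.72 = $14,215.20
Monthly escrow = $14,215.20 ÷ 12 = $1,184.60

$1,184.60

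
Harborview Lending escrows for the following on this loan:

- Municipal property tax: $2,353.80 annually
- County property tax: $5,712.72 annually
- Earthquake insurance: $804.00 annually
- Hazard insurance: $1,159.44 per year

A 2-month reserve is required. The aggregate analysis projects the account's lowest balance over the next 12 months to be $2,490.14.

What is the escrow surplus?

$818.48

Municipal property tax — $2,353.80 per year
County property tax — $5,712.72 per year
Earthquake insurance — $804.00 per year
Hazard insurance — $1,159.44 per year
Annual escrow total = $10,029.96
Monthly escrow = $10,029.96 ÷ 12 = $835.83
Cushion = 2 × $835.83 = $1,671.66
Excess over cushion: $2,490.14 − $1,671.66 = $818.48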